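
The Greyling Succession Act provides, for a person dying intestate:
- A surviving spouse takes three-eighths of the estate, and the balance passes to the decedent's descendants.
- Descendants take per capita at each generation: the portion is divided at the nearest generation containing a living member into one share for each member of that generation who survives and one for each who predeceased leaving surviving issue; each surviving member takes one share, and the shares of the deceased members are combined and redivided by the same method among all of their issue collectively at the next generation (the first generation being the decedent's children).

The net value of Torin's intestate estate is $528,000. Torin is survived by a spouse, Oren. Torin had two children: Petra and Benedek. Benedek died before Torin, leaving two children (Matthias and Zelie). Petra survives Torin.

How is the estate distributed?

Oren: $198,000; Petra: $165,000; Matthias: $82,500; Zelie: $82,500

Oren takes three-eighths of $528,000 = $198,000. The remaining $330,000 passes to the descendants.
The descendants' portion ($330,000) is divided at the children's generation into 2 shares of $165,000. Petra takes $165,000. The remaining share for the deceased Benedek ($165,000) is carried to the next generation.
That pool ($165,000) is divided at the grandchildren's generation equally among Matthias and Zelie: $82,500 each.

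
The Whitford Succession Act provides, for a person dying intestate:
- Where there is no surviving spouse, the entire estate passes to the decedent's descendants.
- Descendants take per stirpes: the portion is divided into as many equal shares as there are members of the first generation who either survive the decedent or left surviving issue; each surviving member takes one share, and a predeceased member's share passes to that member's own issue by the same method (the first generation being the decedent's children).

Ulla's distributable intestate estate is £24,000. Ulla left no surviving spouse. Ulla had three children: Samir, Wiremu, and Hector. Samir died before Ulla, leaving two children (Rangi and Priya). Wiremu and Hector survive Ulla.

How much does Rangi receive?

Rangi receives £4,000.

The entire £24,000 passes to the descendants.
That amount (£24,000) is divided into 3 shares of £8,000: Wiremu and Hector each take £8,000; Samir's £8,000 share passes to Samir's issue.
Samir's share (£8,000) is divided into 2 shares of £4,000: Rangi and Priya each take £4,000.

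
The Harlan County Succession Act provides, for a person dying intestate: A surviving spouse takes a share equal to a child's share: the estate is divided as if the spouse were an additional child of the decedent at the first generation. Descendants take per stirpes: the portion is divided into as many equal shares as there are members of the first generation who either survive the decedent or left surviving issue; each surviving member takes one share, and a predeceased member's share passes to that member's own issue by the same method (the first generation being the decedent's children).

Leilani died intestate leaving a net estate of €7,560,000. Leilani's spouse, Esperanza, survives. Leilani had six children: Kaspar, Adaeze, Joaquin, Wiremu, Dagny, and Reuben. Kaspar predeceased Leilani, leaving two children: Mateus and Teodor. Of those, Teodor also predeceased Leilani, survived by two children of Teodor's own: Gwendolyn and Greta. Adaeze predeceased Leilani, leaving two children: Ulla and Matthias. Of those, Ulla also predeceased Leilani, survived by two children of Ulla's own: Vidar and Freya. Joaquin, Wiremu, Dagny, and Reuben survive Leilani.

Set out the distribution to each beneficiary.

The spouse counts as an additional share at the children's level, so there are 7 primary shares of €1,080,000. Esperanza takes one such share (€1,080,000).
The children's combined portion (€6,480,000) is divided into 6 shares of €1,080,000: Joaquin, Wiremu, Dagny, and Reuben each take €1,080,000; Kaspar's €1,080,000 share passes to Kaspar's issue; Adaeze's €1,080,000 share passes to Adaeze's issue.
Kaspar's share (€1,080,000) is divided into 2 shares of €540,000: Mateus takes €540,000; Teodor's €540,000 share passes to Teodor's issue.
Teodor's share (€540,000) is divided into 2 shares of €270,000: Gwendolyn and Greta each take €270,000.
Adaeze's share (€1,080,000) is divided into 2 shares of €540,000: Matthias takes €540,000; Ulla's €540,000 share passes to Ulla's issue.
Ulla's share (€540,000) is divided into 2 shares of €270,000: Vidar and Freya each take €270,000.

Esperanza: €1,080,000; Mateus: €540,000; Gwendolyn: €270,000; Greta: €270,000; Vidar: €270,000; Freya: €270,000; Matthias: €540,000; Joaquin: €1,080,000; Wiremu: €1,080,000; Dagny: €1,080,000; Reuben: €1,080,000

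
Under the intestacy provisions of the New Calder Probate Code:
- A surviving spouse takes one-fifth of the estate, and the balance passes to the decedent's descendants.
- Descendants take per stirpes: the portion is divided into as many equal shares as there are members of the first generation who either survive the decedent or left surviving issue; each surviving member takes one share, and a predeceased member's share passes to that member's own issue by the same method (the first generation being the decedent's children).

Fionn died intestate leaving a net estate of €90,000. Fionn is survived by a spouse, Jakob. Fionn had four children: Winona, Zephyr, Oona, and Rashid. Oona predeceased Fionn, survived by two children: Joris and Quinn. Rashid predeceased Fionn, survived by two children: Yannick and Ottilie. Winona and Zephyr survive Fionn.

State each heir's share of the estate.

Jakob: €18,000; Winona: €18,000; Zephyr: €18,000; Joris: €9,000; Quinn: €9,000; Yannick: €9,000; Ottilie: €9,000

Jakob takes one-fifth of €90,000 = €18,000. The remaining €72,000 passes to the descendants.
The descendants' portion (€72,000) is divided into 4 shares of €18,000: Winona and Zephyr each take €18,000; Oona's €18,000 share passes to Oona's issue; Rashid's €18,000 share passes to Rashid's issue.
Oona's share (€18,000) is divided into 2 shares of €9,000: Joris and Quinn each take €9,000.
Rashid's share (€18,000) is divided into 2 shares of €9,000: Yannick and Ottilie each take €9,000.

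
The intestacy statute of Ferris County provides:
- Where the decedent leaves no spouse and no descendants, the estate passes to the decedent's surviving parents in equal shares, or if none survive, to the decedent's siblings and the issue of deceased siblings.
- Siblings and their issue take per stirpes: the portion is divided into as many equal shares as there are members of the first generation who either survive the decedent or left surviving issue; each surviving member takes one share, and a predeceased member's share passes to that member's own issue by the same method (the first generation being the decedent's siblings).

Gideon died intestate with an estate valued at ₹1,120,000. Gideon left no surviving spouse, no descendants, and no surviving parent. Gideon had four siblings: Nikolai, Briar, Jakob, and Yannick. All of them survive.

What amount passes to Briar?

Briar receives ₹280,000.

The entire ₹1,120,000 passes to the siblings and their issue.
That amount (₹1,120,000) is divided into 4 shares of ₹280,000: Nikolai, Briar, Jakob, and Yannick each take ₹280,000.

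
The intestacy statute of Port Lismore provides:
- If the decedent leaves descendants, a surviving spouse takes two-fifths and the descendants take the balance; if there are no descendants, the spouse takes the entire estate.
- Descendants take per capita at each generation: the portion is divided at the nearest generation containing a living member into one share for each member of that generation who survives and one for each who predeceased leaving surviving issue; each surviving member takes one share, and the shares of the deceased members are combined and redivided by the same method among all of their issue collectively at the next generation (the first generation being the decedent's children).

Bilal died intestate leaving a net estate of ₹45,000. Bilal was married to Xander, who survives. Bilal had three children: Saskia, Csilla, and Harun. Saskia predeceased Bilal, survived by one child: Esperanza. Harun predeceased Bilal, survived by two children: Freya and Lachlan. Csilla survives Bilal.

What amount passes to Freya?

Freya receives ₹6,000.

Xander takes two-fifths of ₹45,000 = ₹18,000. The remaining ₹27,000 passes to the descendants.
The descendants' portion (₹27,000) is divided at the children's generation into 3 shares of ₹9,000. Csilla takes ₹9,000. The 2 shares of the deceased (Saskia and Harun) are combined into a pool of ₹18,000.
That pool (₹18,000) is divided at the grandchildren's generation equally among Esperanza, Freya, and Lachlan: ₹6,000 each.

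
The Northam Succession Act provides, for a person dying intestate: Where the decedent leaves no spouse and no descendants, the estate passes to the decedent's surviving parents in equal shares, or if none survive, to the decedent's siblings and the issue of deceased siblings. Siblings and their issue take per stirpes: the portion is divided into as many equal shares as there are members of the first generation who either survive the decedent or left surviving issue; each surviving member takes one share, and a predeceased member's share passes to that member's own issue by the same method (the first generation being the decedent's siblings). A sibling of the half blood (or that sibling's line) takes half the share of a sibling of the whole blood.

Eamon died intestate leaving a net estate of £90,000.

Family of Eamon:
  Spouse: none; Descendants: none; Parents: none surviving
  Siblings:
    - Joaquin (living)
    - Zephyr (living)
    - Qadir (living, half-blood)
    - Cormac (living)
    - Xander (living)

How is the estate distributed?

The entire £90,000 passes to the siblings and their issue.
Counting each half-blood sibling's line as half a unit, there are 9/2 units in £90,000, so one unit is £20,000. Whole-blood lines (Joaquin, Zephyr, Cormac, and Xander) take £20,000 each; half-blood lines (Qadir) take £10,000 each.

Joaquin: £20,000; Zephyr: £20,000; Qadir: £10,000; Cormac: £20,000; Xander: £20,000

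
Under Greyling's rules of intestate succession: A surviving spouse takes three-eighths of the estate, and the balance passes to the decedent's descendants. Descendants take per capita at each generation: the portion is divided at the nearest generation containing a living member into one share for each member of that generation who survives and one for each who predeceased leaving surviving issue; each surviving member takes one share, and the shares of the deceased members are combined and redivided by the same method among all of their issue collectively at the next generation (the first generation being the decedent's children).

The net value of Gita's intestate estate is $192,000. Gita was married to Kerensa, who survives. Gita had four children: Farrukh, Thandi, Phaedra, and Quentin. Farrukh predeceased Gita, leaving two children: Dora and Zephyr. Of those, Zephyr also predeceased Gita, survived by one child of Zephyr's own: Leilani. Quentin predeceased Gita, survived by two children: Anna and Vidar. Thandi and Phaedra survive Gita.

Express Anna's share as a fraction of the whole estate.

Kerensa takes three-eighths of $192,000 = $72,000. The remaining $120,000 passes to the descendants.
The descendants' portion ($120,000) is divided at the children's generation into 4 shares of $30,000. Thandi and Phaedra each take $30,000. The 2 shares of the deceased (Farrukh and Quentin) are combined into a pool of $60,000.
That pool ($60,000) is divided at the grandchildren's generation into 4 shares of $15,000. Dora, Anna, and Vidar each take $15,000. The remaining share for the deceased Zephyr ($15,000) is carried to the next generation.
That pool ($15,000) passes entirely to Leilani, the sole taker at the great-grandchildren's generation.

Anna receives 5/64 of the estate.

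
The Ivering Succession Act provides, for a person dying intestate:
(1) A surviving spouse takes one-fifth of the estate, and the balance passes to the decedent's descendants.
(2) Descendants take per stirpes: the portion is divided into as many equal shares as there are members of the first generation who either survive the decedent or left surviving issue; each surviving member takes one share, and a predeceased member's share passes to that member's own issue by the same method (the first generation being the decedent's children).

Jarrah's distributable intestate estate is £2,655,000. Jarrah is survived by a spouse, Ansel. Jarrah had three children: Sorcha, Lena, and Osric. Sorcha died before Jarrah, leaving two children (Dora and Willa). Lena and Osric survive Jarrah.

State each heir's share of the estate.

Ansel takes one-fifth of £2,655,000 = £531,000. The remaining £2,124,000 passes to the descendants.
The descendants' portion (£2,124,000) is divided into 3 shares of £708,000: Lena and Osric each take £708,000; Sorcha's £708,000 share passes to Sorcha's issue.
Sorcha's share (£708,000) is divided into 2 shares of £354,000: Dora and Willa each take £354,000.

Ansel: £531,000; Dora: £354,000; Willa: £354,000; Lena: £708,000; Osric: £708,000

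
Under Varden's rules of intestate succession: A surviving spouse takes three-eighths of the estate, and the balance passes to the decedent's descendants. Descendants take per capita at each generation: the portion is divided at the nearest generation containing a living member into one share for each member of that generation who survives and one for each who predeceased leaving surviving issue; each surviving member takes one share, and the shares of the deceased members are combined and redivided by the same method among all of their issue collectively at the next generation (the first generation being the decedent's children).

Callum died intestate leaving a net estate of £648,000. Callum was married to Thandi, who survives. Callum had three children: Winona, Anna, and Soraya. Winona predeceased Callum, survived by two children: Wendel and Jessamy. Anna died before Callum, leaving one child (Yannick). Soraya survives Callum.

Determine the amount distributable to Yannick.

Thandi takes three-eighths of £648,000 = £243,000. The remaining £405,000 passes to the descendants.
The descendants' portion (£405,000) is divided at the children's generation into 3 shares of £135,000. Soraya takes £135,000. The 2 shares of the deceased (Winona and Anna) are combined into a pool of £270,000.
That pool (£270,000) is divided at the grandchildren's generation equally among Wendel, Jessamy, and Yannick: £90,000 each.

Yannick receives £90,000.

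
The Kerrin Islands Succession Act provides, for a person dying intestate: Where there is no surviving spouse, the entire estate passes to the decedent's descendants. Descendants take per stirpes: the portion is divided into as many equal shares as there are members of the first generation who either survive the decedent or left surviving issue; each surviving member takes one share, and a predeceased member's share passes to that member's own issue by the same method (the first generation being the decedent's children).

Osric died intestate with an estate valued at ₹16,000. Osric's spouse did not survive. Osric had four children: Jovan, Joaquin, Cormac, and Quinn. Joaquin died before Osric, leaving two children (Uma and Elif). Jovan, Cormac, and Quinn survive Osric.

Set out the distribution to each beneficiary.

The entire ₹16,000 passes to the descendants.
That amount (₹16,000) is divided into 4 shares of ₹4,000: Jovan, Cormac, and Quinn each take ₹4,000; Joaquin's ₹4,000 share passes to Joaquin's issue.
Joaquin's share (₹4,000) is divided into 2 shares of ₹2,000: Uma and Elif each take ₹2,000.

Jovan: ₹4,000; Uma: ₹2,000; Elif: ₹2,000; Cormac: ₹4,000; Quinn: ₹4,000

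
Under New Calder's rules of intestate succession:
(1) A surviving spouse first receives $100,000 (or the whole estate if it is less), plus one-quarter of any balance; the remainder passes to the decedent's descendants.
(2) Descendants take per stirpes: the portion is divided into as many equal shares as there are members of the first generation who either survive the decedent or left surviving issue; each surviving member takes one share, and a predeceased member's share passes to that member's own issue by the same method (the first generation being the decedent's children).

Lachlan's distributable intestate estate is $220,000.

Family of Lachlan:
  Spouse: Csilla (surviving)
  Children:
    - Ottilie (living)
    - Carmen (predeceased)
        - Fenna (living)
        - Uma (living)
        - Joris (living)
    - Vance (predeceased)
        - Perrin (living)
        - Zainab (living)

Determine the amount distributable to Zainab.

Zainab receives $15,000.

Csilla first takes $100,000, leaving a balance of $120,000. Csilla then takes one-quarter of the balance ($30,000), for a total of $130,000. The remaining $90,000 passes to the descendants.
The descendants' portion ($90,000) is divided into 3 shares of $30,000: Ottilie takes $30,000; Carmen's $30,000 share passes to Carmen's issue; Vance's $30,000 share passes to Vance's issue.
Carmen's share ($30,000) is divided into 3 shares of $10,000: Fenna, Uma, and Joris each take $10,000.
Vance's share ($30,000) is divided into 2 shares of $15,000: Perrin and Zainab each take $15,000.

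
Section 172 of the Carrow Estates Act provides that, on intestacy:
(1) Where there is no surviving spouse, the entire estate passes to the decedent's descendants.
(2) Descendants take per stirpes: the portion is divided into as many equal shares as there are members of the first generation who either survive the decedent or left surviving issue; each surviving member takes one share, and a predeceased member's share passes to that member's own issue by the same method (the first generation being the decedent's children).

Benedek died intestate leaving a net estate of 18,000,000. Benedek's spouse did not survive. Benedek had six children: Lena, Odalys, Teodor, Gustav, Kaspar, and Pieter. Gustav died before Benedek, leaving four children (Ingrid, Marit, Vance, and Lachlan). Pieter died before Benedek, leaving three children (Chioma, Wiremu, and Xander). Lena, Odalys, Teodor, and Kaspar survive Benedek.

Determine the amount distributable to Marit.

Marit receives 750,000.

The entire 18,000,000 passes to the descendants.
That amount (18,000,000) is divided into 6 shares of 3,000,000: Lena, Odalys, Teodor, and Kaspar each take 3,000,000; Gustav's 3,000,000 share passes to Gustav's issue; Pieter's 3,000,000 share passes to Pieter's issue.
Gustav's share (3,000,000) is divided into 4 shares of 750,000: Ingrid, Marit, Vance, and Lachlan each take 750,000.
Pieter's share (3,000,000) is divided into 3 shares of 1,000,000: Chioma, Wiremu, and Xander each take 1,000,000.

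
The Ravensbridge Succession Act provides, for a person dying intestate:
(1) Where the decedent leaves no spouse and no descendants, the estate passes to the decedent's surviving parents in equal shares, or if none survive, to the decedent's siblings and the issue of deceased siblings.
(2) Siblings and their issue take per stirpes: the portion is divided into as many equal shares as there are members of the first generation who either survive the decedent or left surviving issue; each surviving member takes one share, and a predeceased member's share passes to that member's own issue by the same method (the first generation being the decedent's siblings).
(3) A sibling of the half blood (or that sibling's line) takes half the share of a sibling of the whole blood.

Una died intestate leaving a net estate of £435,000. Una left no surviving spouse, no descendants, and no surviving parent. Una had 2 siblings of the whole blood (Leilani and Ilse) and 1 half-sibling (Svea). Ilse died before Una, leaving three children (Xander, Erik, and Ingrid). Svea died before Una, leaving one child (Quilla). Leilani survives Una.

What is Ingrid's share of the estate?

Ingrid receives £58,000.

The entire £435,000 passes to the siblings and their issue.
Counting each half-blood sibling's line as half a unit, there are 5/2 units in £435,000, so one unit is £174,000. Whole-blood lines (Leilani and Ilse) take £174,000 each; half-blood lines (Svea) take £87,000 each.
Ilse's share (£174,000) is divided into 3 shares of £58,000: Xander, Erik, and Ingrid each take £58,000.
Svea's share (£87,000) passes entirely to Quilla.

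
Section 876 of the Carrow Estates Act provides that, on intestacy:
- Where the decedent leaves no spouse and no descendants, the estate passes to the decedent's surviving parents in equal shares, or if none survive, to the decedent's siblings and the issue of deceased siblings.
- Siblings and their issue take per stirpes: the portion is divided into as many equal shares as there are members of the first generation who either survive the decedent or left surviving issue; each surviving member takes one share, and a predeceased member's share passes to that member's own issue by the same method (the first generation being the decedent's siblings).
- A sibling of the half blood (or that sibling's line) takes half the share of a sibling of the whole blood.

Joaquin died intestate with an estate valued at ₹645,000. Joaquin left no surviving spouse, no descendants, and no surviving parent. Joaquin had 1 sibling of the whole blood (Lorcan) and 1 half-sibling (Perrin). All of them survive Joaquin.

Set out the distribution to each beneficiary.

The entire ₹645,000 passes to the siblings and their issue.
Counting each half-blood sibling's line as half a unit, there are 3/2 units in ₹645,000, so one unit is ₹430,000. Whole-blood lines (Lorcan) take ₹430,000 each; half-blood lines (Perrin) take ₹215,000 each.

Lorcan: ₹430,000; Perrin: ₹215,000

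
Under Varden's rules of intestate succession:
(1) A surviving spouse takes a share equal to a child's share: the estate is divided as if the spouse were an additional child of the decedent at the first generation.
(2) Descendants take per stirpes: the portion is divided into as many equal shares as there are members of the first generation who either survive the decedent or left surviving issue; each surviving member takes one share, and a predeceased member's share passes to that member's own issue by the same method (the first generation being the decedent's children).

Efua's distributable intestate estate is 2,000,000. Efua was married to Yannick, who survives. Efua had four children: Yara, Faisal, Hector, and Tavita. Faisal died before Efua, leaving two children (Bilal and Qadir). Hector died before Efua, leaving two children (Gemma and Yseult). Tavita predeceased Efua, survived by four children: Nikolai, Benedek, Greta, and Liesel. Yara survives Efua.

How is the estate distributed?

The spouse counts as an additional share at the children's level, so there are 5 primary shares of 400,000. Yannick takes one such share (400,000).
The children's combined portion (1,600,000) is divided into 4 shares of 400,000: Yara takes 400,000; Faisal's 400,000 share passes to Faisal's issue; Hector's 400,000 share passes to Hector's issue; Tavita's 400,000 share passes to Tavita's issue.
Faisal's share (400,000) is divided into 2 shares of 200,000: Bilal and Qadir each take 200,000.
Hector's share (400,000) is divided into 2 shares of 200,000: Gemma and Yseult each take 200,000.
Tavita's share (400,000) is divided into 4 shares of 100,000: Nikolai, Benedek, Greta, and Liesel each take 100,000.

Yannick: 400,000; Yara: 400,000; Bilal: 200,000; Qadir: 200,000; Gemma: 200,000; Yseult: 200,000; Nikolai: 100,000; Benedek: 100,000; Greta: 100,000; Liesel: 100,000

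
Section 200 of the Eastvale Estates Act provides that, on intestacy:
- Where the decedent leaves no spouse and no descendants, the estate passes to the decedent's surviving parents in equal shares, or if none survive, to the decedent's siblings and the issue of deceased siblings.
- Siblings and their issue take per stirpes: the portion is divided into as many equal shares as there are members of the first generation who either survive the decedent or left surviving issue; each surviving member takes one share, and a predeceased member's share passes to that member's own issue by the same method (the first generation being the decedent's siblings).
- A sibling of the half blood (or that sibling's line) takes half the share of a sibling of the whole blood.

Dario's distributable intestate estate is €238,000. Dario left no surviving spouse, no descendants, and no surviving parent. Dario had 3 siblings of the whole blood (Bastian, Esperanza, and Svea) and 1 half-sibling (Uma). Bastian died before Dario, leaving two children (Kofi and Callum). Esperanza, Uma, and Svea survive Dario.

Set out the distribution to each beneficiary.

Kofi: €34,000; Callum: €34,000; Esperanza: €68,000; Uma: €34,000; Svea: €68,000

The entire €238,000 passes to the siblings and their issue.
Counting each half-blood sibling's line as half a unit, there are 7/2 units in €238,000, so one unit is €68,000. Whole-blood lines (Bastian, Esperanza, and Svea) take €68,000 each; half-blood lines (Uma) take €34,000 each.
Bastian's share (€68,000) is divided into 2 shares of €34,000: Kofi and Callum each take €34,000.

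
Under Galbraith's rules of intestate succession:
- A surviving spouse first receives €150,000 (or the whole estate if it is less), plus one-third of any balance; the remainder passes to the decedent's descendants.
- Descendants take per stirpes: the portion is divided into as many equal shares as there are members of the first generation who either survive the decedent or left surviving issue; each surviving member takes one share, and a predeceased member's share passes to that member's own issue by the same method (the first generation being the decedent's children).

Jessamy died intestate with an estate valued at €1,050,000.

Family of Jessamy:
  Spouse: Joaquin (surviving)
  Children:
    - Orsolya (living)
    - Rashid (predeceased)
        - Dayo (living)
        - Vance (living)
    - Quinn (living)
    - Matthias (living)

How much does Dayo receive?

Dayo receives €75,000.

Joaquin first takes €150,000, leaving a balance of €900,000. Joaquin then takes one-third of the balance (€300,000), for a total of €450,000. The remaining €600,000 passes to the descendants.
The descendants' portion (€600,000) is divided into 4 shares of €150,000: Orsolya, Quinn, and Matthias each take €150,000; Rashid's €150,000 share passes to Rashid's issue.
Rashid's share (€150,000) is divided into 2 shares of €75,000: Dayo and Vance each take €75,000.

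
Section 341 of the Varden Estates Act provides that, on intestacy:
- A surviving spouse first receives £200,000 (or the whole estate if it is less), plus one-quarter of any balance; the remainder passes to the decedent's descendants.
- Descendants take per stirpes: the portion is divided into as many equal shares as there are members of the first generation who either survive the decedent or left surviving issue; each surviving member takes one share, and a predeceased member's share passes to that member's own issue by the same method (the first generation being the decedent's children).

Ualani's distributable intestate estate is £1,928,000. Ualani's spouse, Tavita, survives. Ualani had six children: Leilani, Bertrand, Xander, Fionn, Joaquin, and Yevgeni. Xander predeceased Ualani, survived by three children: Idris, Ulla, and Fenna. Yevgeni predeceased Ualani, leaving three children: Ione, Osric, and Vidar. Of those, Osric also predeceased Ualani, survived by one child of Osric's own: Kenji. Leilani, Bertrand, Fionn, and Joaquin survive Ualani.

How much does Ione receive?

Ione receives £72,000.

Tavita first takes £200,000, leaving a balance of £1,728,000. Tavita then takes one-quarter of the balance (£432,000), for a total of £632,000. The remaining £1,296,000 passes to the descendants.
The descendants' portion (£1,296,000) is divided into 6 shares of £216,000: Leilani, Bertrand, Fionn, and Joaquin each take £216,000; Xander's £216,000 share passes to Xander's issue; Yevgeni's £216,000 share passes to Yevgeni's issue.
Xander's share (£216,000) is divided into 3 shares of £72,000: Idris, Ulla, and Fenna each take £72,000.
Yevgeni's share (£216,000) is divided into 3 shares of £72,000: Ione and Vidar each take £72,000; Osric's £72,000 share passes to Osric's issue.
Osric's share (£72,000) passes entirely to Kenji.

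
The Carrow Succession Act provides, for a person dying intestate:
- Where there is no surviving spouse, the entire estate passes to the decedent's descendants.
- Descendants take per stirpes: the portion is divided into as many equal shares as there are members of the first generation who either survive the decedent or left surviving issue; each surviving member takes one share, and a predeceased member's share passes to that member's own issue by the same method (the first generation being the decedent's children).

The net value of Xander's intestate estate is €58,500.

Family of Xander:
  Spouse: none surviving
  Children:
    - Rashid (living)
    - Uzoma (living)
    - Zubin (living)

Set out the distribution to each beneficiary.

The entire €58,500 passes to the descendants.
That amount (€58,500) is divided into 3 shares of €19,500: Rashid, Uzoma, and Zubin each take €19,500.

Rashid: €19,500; Uzoma: €19,500; Zubin: €19,500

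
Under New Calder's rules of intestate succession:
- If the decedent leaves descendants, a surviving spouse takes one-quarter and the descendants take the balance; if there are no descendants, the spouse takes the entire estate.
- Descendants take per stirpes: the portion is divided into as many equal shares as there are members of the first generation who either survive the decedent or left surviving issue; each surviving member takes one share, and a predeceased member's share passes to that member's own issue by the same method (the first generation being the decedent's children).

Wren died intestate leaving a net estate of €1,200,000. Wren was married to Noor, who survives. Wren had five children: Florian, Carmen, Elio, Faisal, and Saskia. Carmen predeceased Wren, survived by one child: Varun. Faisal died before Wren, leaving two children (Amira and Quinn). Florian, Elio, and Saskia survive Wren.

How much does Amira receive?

Amira receives €90,000.

Noor takes one-quarter of €1,200,000 = €300,000. The remaining €900,000 passes to the descendants.
The descendants' portion (€900,000) is divided into 5 shares of €180,000: Florian, Elio, and Saskia each take €180,000; Carmen's €180,000 share passes to Carmen's issue; Faisal's €180,000 share passes to Faisal's issue.
Carmen's share (€180,000) passes entirely to Varun.
Faisal's share (€180,000) is divided into 2 shares of €90,000: Amira and Quinn each take €90,000.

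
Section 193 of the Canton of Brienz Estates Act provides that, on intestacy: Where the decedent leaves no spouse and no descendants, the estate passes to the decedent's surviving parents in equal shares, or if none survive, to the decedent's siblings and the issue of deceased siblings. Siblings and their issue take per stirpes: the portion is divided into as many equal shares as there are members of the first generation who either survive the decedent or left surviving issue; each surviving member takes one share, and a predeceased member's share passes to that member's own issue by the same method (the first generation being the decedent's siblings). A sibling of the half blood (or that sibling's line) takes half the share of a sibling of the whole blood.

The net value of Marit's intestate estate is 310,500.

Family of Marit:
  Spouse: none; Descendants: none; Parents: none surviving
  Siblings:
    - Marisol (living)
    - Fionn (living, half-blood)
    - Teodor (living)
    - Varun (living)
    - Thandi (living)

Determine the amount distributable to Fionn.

The entire 310,500 passes to the siblings and their issue.
Counting each half-blood sibling's line as half a unit, there are 9/2 units in 310,500, so one unit is 69,000. Whole-blood lines (Marisol, Teodor, Varun, and Thandi) take 69,000 each; half-blood lines (Fionn) take 34,500 each.

Fionn receives 34,500.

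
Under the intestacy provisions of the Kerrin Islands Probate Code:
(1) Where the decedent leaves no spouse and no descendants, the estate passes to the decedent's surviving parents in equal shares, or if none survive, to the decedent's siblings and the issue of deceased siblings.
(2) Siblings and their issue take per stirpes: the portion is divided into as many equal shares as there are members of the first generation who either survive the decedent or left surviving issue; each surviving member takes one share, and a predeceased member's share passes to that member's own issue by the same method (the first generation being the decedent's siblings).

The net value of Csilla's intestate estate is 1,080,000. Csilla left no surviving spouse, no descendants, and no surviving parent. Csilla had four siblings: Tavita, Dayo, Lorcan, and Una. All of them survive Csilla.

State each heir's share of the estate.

Tavita: 270,000; Dayo: 270,000; Lorcan: 270,000; Una: 270,000

The entire 1,080,000 passes to the siblings and their issue.
That amount (1,080,000) is divided into 4 shares of 270,000: Tavita, Dayo, Lorcan, and Una each take 270,000.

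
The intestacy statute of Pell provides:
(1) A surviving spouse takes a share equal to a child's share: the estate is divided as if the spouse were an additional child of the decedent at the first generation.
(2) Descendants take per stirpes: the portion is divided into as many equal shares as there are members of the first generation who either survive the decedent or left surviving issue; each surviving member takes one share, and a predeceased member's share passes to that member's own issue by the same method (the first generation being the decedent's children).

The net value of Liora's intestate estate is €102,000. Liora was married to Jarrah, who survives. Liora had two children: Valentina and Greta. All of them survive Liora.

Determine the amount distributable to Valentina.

The spouse counts as an additional share at the children's level, so there are 3 primary shares of €34,000. Jarrah takes one such share (€34,000).
The children's combined portion (€68,000) is divided into 2 shares of €34,000: Valentina and Greta each take €34,000.

Valentina receives €34,000.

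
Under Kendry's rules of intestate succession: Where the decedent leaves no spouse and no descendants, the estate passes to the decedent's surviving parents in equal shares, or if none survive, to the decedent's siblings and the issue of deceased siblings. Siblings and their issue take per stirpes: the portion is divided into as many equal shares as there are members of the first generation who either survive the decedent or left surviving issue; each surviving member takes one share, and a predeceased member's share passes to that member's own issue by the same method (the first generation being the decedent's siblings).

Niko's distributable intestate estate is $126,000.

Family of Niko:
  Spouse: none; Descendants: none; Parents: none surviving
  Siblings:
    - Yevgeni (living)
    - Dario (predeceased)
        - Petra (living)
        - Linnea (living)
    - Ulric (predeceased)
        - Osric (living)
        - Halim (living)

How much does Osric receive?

Osric receives $21,000.

The entire $126,000 passes to the siblings and their issue.
That amount ($126,000) is divided into 3 shares of $42,000: Yevgeni takes $42,000; Dario's $42,000 share passes to Dario's issue; Ulric's $42,000 share passes to Ulric's issue.
Dario's share ($42,000) is divided into 2 shares of $21,000: Petra and Linnea each take $21,000.
Ulric's share ($42,000) is divided into 2 shares of $21,000: Osric and Halim each take $21,000.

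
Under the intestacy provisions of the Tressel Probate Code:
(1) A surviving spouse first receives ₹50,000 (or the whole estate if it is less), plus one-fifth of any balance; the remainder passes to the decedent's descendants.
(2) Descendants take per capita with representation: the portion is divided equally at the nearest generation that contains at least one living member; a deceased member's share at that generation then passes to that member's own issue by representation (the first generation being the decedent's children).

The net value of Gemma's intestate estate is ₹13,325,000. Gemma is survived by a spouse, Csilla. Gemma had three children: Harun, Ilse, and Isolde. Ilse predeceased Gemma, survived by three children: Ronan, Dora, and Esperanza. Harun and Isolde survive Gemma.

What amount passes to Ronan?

Ronan receives ₹1,180,000.

Csilla first takes ₹50,000, leaving a balance of ₹13,275,000. Csilla then takes one-fifth of the balance (₹2,655,000), for a total of ₹2,705,000. The remaining ₹10,620,000 passes to the descendants.
The descendants' portion (₹10,620,000) is divided into 3 shares of ₹3,540,000: Harun and Isolde each take ₹3,540,000; Ilse's ₹3,540,000 share passes to Ilse's issue.
Ilse's share (₹3,540,000) is divided into 3 shares of ₹1,180,000: Ronan, Dora, and Esperanza each take ₹1,180,000.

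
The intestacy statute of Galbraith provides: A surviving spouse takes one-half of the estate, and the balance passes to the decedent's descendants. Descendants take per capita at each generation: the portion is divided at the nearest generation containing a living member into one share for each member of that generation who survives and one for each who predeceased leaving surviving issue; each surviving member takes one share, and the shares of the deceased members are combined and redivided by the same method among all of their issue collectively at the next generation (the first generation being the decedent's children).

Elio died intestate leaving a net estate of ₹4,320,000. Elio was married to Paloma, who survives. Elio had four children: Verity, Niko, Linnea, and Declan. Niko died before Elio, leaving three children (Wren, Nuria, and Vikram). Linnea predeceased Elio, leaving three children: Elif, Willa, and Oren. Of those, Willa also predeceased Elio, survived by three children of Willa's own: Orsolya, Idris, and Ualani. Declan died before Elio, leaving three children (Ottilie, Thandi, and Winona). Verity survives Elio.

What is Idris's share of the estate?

Idris receives ₹60,000.

Paloma takes one-half of ₹4,320,000 = ₹2,160,000. The remaining ₹2,160,000 passes to the descendants.
The descendants' portion (₹2,160,000) is divided at the children's generation into 4 shares of ₹540,000. Verity takes ₹540,000. The 3 shares of the deceased (Niko, Linnea, and Declan) are combined into a pool of ₹1,620,000.
That pool (₹1,620,000) is divided at the grandchildren's generation into 9 shares of ₹180,000. Wren, Nuria, Vikram, Elif, Oren, Ottilie, Thandi, and Winona each take ₹180,000. The remaining share for the deceased Willa (₹180,000) is carried to the next generation.
That pool (₹180,000) is divided at the great-grandchildren's generation equally among Orsolya, Idris, and Ualani: ₹60,000 each.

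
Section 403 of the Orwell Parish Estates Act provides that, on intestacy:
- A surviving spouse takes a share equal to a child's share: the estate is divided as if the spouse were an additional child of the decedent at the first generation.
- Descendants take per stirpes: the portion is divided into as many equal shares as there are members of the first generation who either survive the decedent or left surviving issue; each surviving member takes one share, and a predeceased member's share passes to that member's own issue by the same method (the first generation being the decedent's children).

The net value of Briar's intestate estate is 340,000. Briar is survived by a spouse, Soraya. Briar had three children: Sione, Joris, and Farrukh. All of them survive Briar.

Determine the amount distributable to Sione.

Sione receives 85,000.

The spouse counts as an additional share at the children's level, so there are 4 primary shares of 85,000. Soraya takes one such share (85,000).
The children's combined portion (255,000) is divided into 3 shares of 85,000: Sione, Joris, and Farrukh each take 85,000.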